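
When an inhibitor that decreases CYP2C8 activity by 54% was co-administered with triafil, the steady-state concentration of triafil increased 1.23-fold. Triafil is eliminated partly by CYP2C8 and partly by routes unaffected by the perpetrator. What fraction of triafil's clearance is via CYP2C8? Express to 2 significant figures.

CL'/CL = 1 / 1.23 = 0.813
0.46·fm + (1 − fm) = 0.813
fm = (0.813 − 1) / (0.46 − 1) = 0.35

0.35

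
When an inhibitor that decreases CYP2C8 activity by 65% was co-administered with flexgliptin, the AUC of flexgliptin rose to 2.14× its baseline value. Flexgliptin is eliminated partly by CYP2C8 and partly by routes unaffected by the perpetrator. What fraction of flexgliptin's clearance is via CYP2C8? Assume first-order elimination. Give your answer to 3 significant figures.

CL'/CL = 1 / 2.14 = 0.4673
0.35·fm + (1 − fm) = 0.4673
fm = (0.4673 − 1) / (0.35 − 1) = 0.820

0.820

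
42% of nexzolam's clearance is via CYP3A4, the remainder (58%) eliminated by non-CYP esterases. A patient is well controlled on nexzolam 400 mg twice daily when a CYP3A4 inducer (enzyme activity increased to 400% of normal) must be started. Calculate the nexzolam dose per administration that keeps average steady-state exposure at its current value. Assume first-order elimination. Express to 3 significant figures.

904 mg

The CYP3A4 pathway (42% of clearance) is boosted to 4× activity: 0.42 × 4 = 1.68.
The remaining 58% of clearance is unaffected.
New clearance relative to baseline: 1.68 + 0.58 = 2.26.
Css,avg = (dose rate)/CL, so holding Css fixed requires dose ∝ CL: 400 × 2.26 = 904 mg.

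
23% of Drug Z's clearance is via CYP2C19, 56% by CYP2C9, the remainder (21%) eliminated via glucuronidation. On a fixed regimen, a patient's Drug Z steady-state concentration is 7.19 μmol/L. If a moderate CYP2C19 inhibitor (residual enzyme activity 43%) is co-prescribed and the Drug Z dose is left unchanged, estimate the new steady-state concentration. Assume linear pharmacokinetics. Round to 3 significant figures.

8.27 μmol/L

CYP2C19: 0.23 × 0.43 = 0.0989
CYP2C9: 0.56 (unchanged)
Other: 0.21 (unchanged)
New clearance relative to baseline: 0.0989 + 0.56 + 0.21 = 0.8689.
Steady-state concentration ∝ 1/CL, so new value = 7.19 / 0.8689 = 8.27 μmol/L.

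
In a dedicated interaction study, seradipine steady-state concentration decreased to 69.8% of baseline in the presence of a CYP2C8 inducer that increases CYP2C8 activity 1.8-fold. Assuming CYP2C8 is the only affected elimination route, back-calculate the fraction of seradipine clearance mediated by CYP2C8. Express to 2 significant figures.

CL'/CL = 1 / 0.698 = 1.433
1.8·fm + (1 − fm) = 1.433
fm = (1.433 − 1) / (1.8 − 1) = 0.54

0.54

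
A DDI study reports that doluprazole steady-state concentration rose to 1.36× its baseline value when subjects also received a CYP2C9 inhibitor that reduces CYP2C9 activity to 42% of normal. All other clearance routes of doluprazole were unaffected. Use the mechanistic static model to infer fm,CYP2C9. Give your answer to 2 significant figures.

Write x for the fraction cleared via CYP2C9. The observed steady-state concentration change means clearance fell to 1/1.36 = 0.7353 of baseline.
Setting x·0.42 + (1 − x) = 0.7353 and solving: x = (0.7353 − 1)/(0.42 − 1) = 0.46.

0.46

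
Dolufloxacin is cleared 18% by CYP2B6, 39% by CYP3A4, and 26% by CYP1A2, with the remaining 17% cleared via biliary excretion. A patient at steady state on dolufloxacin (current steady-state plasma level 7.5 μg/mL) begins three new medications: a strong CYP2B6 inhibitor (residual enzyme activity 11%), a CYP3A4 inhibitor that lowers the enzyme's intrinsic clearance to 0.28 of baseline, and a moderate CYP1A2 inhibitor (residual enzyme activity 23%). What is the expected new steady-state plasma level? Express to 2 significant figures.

The CYP2B6 pathway (18% of clearance) is reduced to 0.11× activity: 0.18 × 0.11 = 0.0198.
The CYP3A4 pathway (39% of clearance) drops to 0.28× activity: 0.39 × 0.28 = 0.1092.
The CYP1A2 pathway (26% of clearance) falls to 0.23× activity: 0.26 × 0.23 = 0.0598.
The remaining 17% of clearance is unaffected.
New clearance relative to baseline: 0.0198 + 0.1092 + 0.0598 + 0.17 = 0.3588.
Dividing the baseline by the relative clearance: 7.5 / 0.3588 = 21 μg/mL.

21 μg/mL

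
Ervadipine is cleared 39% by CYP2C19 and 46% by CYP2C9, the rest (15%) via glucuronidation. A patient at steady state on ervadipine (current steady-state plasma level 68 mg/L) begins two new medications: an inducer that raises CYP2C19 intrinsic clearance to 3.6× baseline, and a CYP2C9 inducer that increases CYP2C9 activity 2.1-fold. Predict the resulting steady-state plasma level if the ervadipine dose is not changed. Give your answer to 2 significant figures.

The CYP2C19 pathway (39% of clearance) increases to 3.6× activity: 0.39 × 3.6 = 1.404.
The CYP2C9 pathway (46% of clearance) increases to 2.1× activity: 0.46 × 2.1 = 0.966.
Non-CYP routes (15%) are unchanged.
New clearance relative to baseline: 1.404 + 0.966 + 0.15 = 2.52.
Steady-state plasma level ∝ 1/CL: new value = 68 / 2.52 = 27 mg/L.

27 mg/L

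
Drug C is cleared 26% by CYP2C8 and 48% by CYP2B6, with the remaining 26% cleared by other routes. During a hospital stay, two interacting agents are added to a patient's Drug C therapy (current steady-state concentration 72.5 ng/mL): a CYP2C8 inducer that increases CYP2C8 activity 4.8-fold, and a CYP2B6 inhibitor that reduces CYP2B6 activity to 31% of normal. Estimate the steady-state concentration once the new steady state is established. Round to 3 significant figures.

43.8 ng/mL

The CYP2C8 pathway (26% of clearance) rises to 4.8× activity: 0.26 × 4.8 = 1.248.
The CYP2B6 pathway (48% of clearance) is reduced to 0.31× activity: 0.48 × 0.31 = 0.1488.
Non-CYP routes (26%) are unchanged.
CL_new/CL_old = 1.248 + 0.1488 + 0.26 = 1.6568.
Dividing the baseline by the relative clearance: 72.5 / 1.6568 = 43.8 ng/mL.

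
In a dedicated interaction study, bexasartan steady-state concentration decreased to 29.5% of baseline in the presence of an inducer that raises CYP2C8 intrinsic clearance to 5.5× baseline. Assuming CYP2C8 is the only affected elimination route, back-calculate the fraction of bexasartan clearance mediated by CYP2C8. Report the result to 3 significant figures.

0.531

Let x = fm,CYP2C8. Because steady-state concentration ∝ 1/CL, relative clearance rose to 1/0.295 = 3.39.
Only the CYP2C8 route changed, so 3.39 = x·5.5 + (1 − x), giving x = 0.531.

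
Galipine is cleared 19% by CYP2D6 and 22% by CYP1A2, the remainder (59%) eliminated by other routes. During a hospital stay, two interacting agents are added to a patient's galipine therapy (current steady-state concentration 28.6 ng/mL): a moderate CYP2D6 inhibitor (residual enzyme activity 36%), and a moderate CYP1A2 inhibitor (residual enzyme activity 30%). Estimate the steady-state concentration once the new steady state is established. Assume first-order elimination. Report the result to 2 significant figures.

The CYP2D6 pathway (19% of clearance) falls to 0.36× activity: 0.19 × 0.36 = 0.0684.
The CYP1A2 pathway (22% of clearance) is reduced to 0.3× activity: 0.22 × 0.3 = 0.066.
Non-CYP routes (59%) are unchanged.
Relative clearance = 0.0684 + 0.066 + 0.59 = 0.7244.
New steady-state concentration = 28.6 / 0.7244 = 39 ng/mL (concentration scales inversely with clearance).

39 ng/mL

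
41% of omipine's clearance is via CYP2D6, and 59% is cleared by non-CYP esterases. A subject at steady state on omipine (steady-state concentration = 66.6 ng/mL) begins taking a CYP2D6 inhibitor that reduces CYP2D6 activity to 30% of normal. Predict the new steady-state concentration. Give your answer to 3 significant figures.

93.4 ng/mL

The CYP2D6 pathway (41% of clearance) falls to 0.3× activity: 0.41 × 0.3 = 0.123.
Non-CYP routes (59%) are unchanged.
Relative clearance = 0.123 + 0.59 = 0.713.
New steady-state concentration = baseline ÷ relative clearance = 66.6 / 0.713 = 93.4 ng/mL.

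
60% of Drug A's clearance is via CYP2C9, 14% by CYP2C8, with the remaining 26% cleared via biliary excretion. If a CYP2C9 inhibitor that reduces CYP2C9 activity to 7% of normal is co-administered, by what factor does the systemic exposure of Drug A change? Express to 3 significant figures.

2.26

CYP2C9: 0.6 × 0.07 = 0.042
CYP2C8: 0.14 (unchanged)
Other: 0.26 (unchanged)
New clearance relative to baseline: 0.042 + 0.14 + 0.26 = 0.442.
Systemic exposure is inversely proportional to clearance, so the fold-change is 1 / 0.442 = 2.26.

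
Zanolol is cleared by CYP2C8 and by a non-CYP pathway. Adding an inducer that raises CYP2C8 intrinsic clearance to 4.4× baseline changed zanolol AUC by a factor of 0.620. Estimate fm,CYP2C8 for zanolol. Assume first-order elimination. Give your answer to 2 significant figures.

CL'/CL = 1 / 0.620 = 1.613
4.4·fm + (1 − fm) = 1.613
fm = (1.613 − 1) / (4.4 − 1) = 0.18

0.18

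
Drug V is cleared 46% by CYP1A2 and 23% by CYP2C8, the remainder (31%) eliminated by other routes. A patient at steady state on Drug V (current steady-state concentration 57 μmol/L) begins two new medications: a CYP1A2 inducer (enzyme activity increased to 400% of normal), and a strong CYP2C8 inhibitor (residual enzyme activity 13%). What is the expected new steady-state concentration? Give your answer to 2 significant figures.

26 μmol/L

The CYP1A2 pathway (46% of clearance) increases to 4× activity: 0.46 × 4 = 1.84.
The CYP2C8 pathway (23% of clearance) drops to 0.13× activity: 0.23 × 0.13 = 0.0299.
Non-CYP routes (31%) are unchanged.
New clearance relative to baseline: 1.84 + 0.0299 + 0.31 = 2.1799.
Steady-state concentration ∝ 1/CL: new value = 57 / 2.1799 = 26 μmol/L.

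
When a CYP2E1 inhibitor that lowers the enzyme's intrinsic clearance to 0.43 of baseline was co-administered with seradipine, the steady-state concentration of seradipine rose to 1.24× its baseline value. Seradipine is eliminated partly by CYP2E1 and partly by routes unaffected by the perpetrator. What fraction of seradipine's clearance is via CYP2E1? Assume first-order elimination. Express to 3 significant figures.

CL'/CL = 1 / 1.24 = 0.8065
0.43·fm + (1 − fm) = 0.8065
fm = (0.8065 − 1) / (0.43 − 1) = 0.340

0.340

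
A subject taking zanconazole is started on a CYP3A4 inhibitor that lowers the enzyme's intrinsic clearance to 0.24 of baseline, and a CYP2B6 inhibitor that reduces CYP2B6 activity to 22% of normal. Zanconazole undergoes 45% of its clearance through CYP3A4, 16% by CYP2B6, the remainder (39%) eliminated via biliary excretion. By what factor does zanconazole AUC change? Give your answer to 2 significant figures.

CYP3A4: 0.45 × 0.24 = 0.108
CYP2B6: 0.16 × 0.22 = 0.0352
Other: 0.39 (unchanged)
New clearance relative to baseline: 0.108 + 0.0352 + 0.39 = 0.5332.
Net AUC ratio = 1 / 0.5332 = 1.9.

1.9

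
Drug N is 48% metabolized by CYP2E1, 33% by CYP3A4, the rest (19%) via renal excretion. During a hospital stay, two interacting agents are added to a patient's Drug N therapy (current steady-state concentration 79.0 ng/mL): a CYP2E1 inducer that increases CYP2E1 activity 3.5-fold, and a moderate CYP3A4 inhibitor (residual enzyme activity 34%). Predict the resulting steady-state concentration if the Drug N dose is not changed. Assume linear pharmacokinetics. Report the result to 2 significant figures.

40 ng/mL

The CYP2E1 pathway (48% of clearance) is boosted to 3.5× activity: 0.48 × 3.5 = 1.68.
The CYP3A4 pathway (33% of clearance) is reduced to 0.34× activity: 0.33 × 0.34 = 0.1122.
Non-CYP routes (19%) are unchanged.
CL_new/CL_old = 1.68 + 0.1122 + 0.19 = 1.9822.
Steady-state concentration ∝ 1/CL: new value = 79.0 / 1.9822 = 40 ng/mL.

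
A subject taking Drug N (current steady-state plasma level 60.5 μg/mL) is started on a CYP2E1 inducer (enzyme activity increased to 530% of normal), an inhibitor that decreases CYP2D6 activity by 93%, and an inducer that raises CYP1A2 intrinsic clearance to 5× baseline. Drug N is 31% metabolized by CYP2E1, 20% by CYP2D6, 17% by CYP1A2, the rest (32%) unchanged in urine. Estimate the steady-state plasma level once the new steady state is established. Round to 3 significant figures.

21.4 μg/mL

The CYP2E1 pathway (31% of clearance) is boosted to 5.3× activity: 0.31 × 5.3 = 1.643.
The CYP2D6 pathway (20% of clearance) drops to 0.07× activity: 0.2 × 0.07 = 0.014.
The CYP1A2 pathway (17% of clearance) increases to 5× activity: 0.17 × 5 = 0.85.
The remaining 32% of clearance is unaffected.
New clearance relative to baseline: 1.643 + 0.014 + 0.85 + 0.32 = 2.827.
New steady-state plasma level = 60.5 / 2.827 = 21.4 μg/mL (concentration scales inversely with clearance).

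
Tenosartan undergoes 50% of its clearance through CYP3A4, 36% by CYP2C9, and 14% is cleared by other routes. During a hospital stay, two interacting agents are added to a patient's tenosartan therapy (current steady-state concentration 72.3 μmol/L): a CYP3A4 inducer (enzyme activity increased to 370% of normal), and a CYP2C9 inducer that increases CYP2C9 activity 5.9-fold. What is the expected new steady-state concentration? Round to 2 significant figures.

The CYP3A4 pathway (50% of clearance) increases to 3.7× activity: 0.5 × 3.7 = 1.85.
The CYP2C9 pathway (36% of clearance) rises to 5.9× activity: 0.36 × 5.9 = 2.124.
Non-CYP routes (14%) are unchanged.
CL_new/CL_old = 1.85 + 2.124 + 0.14 = 4.114.
Dividing the baseline by the relative clearance: 72.3 / 4.114 = 18 μmol/L.

18 μmol/L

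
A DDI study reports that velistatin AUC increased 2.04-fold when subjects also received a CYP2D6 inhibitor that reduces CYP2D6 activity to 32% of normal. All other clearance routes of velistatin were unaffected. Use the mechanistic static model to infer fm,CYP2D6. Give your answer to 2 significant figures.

CL'/CL = 1 / 2.04 = 0.4902
0.32·fm + (1 − fm) = 0.4902
fm = (0.4902 − 1) / (0.32 − 1) = 0.75

0.75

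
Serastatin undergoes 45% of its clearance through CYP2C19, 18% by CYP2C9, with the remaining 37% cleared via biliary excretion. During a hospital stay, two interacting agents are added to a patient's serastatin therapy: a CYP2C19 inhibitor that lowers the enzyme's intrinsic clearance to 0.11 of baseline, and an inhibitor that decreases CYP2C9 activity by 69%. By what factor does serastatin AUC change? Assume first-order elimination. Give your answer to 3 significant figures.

2.10

The CYP2C19 pathway (45% of clearance) drops to 0.11× activity: 0.45 × 0.11 = 0.0495.
The CYP2C9 pathway (18% of clearance) falls to 0.31× activity: 0.18 × 0.31 = 0.0558.
Non-CYP routes (37%) are unchanged.
Relative clearance = 0.0495 + 0.0558 + 0.37 = 0.4753.
Because AUC varies inversely with clearance, the combined effect is 1 / 0.4753 = 2.10.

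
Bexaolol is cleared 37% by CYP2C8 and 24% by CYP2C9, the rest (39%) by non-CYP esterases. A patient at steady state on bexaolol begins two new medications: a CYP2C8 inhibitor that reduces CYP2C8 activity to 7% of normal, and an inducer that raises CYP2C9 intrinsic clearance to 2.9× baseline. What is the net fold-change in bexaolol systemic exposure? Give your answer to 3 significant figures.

CYP2C8: 0.37 × 0.07 = 0.0259
CYP2C9: 0.24 × 2.9 = 0.696
Other: 0.39 (unchanged)
New clearance relative to baseline: 0.0259 + 0.696 + 0.39 = 1.1119.
Because systemic exposure varies inversely with clearance, the combined effect is 1 / 1.1119 = 0.899.

0.899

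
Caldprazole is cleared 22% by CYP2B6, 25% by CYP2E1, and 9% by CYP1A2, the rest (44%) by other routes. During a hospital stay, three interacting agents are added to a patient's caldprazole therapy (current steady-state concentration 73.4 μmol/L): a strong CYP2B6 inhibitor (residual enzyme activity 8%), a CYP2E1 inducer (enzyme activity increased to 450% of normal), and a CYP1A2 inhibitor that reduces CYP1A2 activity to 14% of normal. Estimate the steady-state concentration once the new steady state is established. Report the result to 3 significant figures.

46.0 μmol/L

CYP2B6: 0.22 × 0.08 = 0.0176
CYP2E1: 0.25 × 4.5 = 1.125
CYP1A2: 0.09 × 0.14 = 0.0126
Other: 0.44 (unchanged)
CL_new/CL_old = 0.0176 + 1.125 + 0.0126 + 0.44 = 1.5952.
Steady-state concentration ∝ 1/CL: new value = 73.4 / 1.5952 = 46.0 μmol/L.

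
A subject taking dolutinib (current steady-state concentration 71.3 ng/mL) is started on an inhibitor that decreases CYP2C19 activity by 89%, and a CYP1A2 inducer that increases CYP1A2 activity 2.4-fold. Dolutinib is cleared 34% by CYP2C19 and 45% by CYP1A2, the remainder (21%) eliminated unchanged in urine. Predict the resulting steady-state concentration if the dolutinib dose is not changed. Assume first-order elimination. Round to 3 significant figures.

The CYP2C19 pathway (34% of clearance) falls to 0.11× activity: 0.34 × 0.11 = 0.0374.
The CYP1A2 pathway (45% of clearance) rises to 2.4× activity: 0.45 × 2.4 = 1.08.
The remaining 21% of clearance is unaffected.
New clearance relative to baseline: 0.0374 + 1.08 + 0.21 = 1.3274.
New steady-state concentration = 71.3 / 1.3274 = 53.7 ng/mL (concentration scales inversely with clearance).

53.7 ng/mL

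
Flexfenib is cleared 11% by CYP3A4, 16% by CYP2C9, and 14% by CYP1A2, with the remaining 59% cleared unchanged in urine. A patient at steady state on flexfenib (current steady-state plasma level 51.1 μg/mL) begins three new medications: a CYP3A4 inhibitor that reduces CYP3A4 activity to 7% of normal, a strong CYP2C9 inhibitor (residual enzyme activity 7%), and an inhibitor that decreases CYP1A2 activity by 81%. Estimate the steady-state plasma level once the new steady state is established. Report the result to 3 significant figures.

The CYP3A4 pathway (11% of clearance) is reduced to 0.07× activity: 0.11 × 0.07 = 0.0077.
The CYP2C9 pathway (16% of clearance) falls to 0.07× activity: 0.16 × 0.07 = 0.0112.
The CYP1A2 pathway (14% of clearance) drops to 0.19× activity: 0.14 × 0.19 = 0.0266.
Non-CYP routes (59%) are unchanged.
Relative clearance = 0.0077 + 0.0112 + 0.0266 + 0.59 = 0.6355.
New steady-state plasma level = 51.1 / 0.6355 = 80.4 μg/mL (concentration scales inversely with clearance).

80.4 μg/mL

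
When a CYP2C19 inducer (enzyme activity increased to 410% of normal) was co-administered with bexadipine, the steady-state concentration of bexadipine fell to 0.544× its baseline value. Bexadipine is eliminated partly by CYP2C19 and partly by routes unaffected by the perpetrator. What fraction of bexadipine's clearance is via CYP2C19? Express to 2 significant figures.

Let fm be the CYP2C19 fraction. New clearance relative to baseline = fm × 4.1 + (1 − fm).
Steady-state concentration ratio = 1 / (new CL fraction), so new CL fraction = 1 / 0.544 = 1.838.
fm × 4.1 + 1 − fm = 1.838  ⇒  fm × (4.1 − 1) = 0.8382  ⇒  fm = 0.27.

0.27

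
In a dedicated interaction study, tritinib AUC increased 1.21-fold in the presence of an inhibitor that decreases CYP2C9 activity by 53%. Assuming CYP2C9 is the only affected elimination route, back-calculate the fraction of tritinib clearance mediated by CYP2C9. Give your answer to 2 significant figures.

CL'/CL = 1 / 1.21 = 0.8264
0.47·fm + (1 − fm) = 0.8264
fm = (0.8264 − 1) / (0.47 − 1) = 0.33

0.33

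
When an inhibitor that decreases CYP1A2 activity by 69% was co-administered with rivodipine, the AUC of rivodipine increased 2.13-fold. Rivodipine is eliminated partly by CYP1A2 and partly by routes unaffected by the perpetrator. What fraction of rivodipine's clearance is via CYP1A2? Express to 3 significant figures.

Call the CYP1A2 fraction fm. After the interaction, CL_new/CL_old = fm × 0.31 + (1 − fm).
AUC ratio = 1 / (new CL fraction), so new CL fraction = 1 / 2.13 = 0.4695.
fm × 0.31 + 1 − fm = 0.4695  ⇒  fm × (0.31 − 1) = −0.5305  ⇒  fm = 0.769.

0.769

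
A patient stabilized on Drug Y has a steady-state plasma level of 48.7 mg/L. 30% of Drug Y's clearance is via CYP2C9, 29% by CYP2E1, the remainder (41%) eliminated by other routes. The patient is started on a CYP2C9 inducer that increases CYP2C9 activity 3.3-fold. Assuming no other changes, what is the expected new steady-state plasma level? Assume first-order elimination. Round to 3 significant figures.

CYP2C9: 0.3 × 3.3 = 0.99
CYP2E1: 0.29 (unchanged)
Other: 0.41 (unchanged)
CL_new/CL_old = 0.99 + 0.29 + 0.41 = 1.69.
Steady-state plasma level ∝ 1/CL, so new value = 48.7 / 1.69 = 28.8 mg/L.

28.8 mg/L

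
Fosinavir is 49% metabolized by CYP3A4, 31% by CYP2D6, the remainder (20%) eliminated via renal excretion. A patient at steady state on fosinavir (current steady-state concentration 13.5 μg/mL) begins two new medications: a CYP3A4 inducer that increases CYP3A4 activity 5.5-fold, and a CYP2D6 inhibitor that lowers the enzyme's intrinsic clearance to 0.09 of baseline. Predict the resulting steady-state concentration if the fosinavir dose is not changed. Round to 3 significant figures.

4.62 μg/mL

CYP3A4: 0.49 × 5.5 = 2.695
CYP2D6: 0.31 × 0.09 = 0.0279
Other: 0.2 (unchanged)
Relative clearance = 2.695 + 0.0279 + 0.2 = 2.9229.
New steady-state concentration = 13.5 / 2.9229 = 4.62 μg/mL (concentration scales inversely with clearance).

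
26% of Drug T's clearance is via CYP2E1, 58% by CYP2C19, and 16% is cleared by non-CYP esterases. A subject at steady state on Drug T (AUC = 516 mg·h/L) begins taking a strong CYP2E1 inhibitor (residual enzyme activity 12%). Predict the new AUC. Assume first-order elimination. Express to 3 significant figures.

The CYP2E1 pathway (26% of clearance) drops to 0.12× activity: 0.26 × 0.12 = 0.0312.
CYP2C19 (58%) and the residual 16% are unaffected.
New clearance relative to baseline: 0.0312 + 0.58 + 0.16 = 0.7712.
New AUC = baseline ÷ relative clearance = 516 / 0.7712 = 669 mg·h/L.

669 mg·h/L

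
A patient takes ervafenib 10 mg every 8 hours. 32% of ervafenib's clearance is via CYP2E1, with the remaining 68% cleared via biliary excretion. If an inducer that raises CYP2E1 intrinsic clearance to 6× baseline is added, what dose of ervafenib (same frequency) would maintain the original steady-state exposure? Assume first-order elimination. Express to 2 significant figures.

The CYP2E1 pathway (32% of clearance) is boosted to 6× activity: 0.32 × 6 = 1.92.
The remaining 68% of clearance is unaffected.
New clearance relative to baseline: 1.92 + 0.68 = 2.6.
Exposure is unchanged when dose changes in proportion to clearance. New dose = 10 mg × 2.6 = 26 mg.

26 mg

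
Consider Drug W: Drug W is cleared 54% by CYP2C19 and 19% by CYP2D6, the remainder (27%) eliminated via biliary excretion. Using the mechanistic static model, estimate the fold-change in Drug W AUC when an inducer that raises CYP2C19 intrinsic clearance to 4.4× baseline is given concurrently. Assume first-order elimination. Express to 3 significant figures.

The CYP2C19 pathway (54% of clearance) rises to 4.4× activity: 0.54 × 4.4 = 2.376.
CYP2D6 (19%) and the residual 27% are unaffected.
CL_new/CL_old = 2.376 + 0.19 + 0.27 = 2.836.
Since AUC ∝ 1/CL, the ratio is 1 / 2.836 = 0.353.

0.353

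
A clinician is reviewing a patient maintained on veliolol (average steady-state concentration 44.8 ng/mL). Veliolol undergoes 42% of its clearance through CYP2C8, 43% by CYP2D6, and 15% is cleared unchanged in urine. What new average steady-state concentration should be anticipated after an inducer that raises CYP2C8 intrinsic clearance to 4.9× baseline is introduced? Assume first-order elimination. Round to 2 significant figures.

17 ng/mL

The CYP2C8 pathway (42% of clearance) is boosted to 4.9× activity: 0.42 × 4.9 = 2.058.
CYP2D6 (43%) and the residual 15% are unaffected.
New clearance relative to baseline: 2.058 + 0.43 + 0.15 = 2.638.
With dosing unchanged, average steady-state concentration scales as 1/CL: 44.8 / 2.638 = 17 ng/mL.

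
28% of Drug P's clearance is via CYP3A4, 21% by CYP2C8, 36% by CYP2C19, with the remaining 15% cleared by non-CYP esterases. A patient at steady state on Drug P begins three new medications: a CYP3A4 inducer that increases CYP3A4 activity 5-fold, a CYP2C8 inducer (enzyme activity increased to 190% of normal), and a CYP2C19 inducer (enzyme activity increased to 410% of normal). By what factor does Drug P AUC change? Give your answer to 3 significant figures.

0.292

The CYP3A4 pathway (28% of clearance) increases to 5× activity: 0.28 × 5 = 1.4.
The CYP2C8 pathway (21% of clearance) rises to 1.9× activity: 0.21 × 1.9 = 0.399.
The CYP2C19 pathway (36% of clearance) rises to 4.1× activity: 0.36 × 4.1 = 1.476.
The remaining 15% of clearance is unaffected.
New clearance relative to baseline: 1.4 + 0.399 + 1.476 + 0.15 = 3.425.
AUC ∝ 1/CL: fold-change = 1 / 3.425 = 0.292.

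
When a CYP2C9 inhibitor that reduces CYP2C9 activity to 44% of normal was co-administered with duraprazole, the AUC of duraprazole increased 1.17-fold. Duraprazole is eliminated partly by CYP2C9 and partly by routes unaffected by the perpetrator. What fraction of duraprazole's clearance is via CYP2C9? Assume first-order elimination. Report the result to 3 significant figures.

Write x for the fraction cleared via CYP2C9. The observed AUC change means clearance fell to 1/1.17 = 0.8547 of baseline.
Only the CYP2C9 route changed, so 0.8547 = x·0.44 + (1 − x), giving x = 0.259.

0.259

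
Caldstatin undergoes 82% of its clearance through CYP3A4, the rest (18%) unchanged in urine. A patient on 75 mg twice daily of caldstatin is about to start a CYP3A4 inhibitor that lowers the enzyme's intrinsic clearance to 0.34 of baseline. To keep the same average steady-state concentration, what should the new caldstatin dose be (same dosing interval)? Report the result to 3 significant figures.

The CYP3A4 pathway (82% of clearance) is reduced to 0.34× activity: 0.82 × 0.34 = 0.2788.
Non-CYP routes (18%) are unchanged.
Relative clearance = 0.2788 + 0.18 = 0.4588.
Css,avg = (dose rate)/CL, so holding Css fixed requires dose ∝ CL: 75 × 0.4588 = 34.4 mg.

34.4 mg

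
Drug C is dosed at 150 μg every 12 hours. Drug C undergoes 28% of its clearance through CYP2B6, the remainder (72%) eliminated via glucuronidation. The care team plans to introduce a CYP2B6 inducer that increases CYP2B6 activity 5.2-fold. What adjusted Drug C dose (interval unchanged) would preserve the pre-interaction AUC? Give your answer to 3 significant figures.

CYP2B6: 0.28 × 5.2 = 1.456
Other: 0.72 (unchanged)
New clearance relative to baseline: 1.456 + 0.72 = 2.176.
Exposure is unchanged when dose changes in proportion to clearance. New dose = 150 μg × 2.176 = 326 μg.

326 μg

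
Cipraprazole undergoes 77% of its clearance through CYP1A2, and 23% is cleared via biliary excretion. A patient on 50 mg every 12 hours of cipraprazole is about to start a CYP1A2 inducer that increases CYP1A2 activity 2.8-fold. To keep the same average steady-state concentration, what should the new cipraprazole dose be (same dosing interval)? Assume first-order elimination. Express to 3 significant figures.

The CYP1A2 pathway (77% of clearance) rises to 2.8× activity: 0.77 × 2.8 = 2.156.
Non-CYP routes (23%) are unchanged.
Relative clearance = 2.156 + 0.23 = 2.386.
To maintain the same steady-state level, dose must scale with clearance: new dose = 50 × 2.386 = 119 mg.

119 mg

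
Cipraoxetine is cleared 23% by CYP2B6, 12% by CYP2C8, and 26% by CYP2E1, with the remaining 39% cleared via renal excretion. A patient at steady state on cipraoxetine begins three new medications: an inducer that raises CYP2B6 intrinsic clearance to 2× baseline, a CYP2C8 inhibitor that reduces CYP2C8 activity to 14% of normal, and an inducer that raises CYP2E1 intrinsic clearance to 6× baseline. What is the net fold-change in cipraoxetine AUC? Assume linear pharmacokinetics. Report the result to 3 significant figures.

0.412

The CYP2B6 pathway (23% of clearance) rises to 2× activity: 0.23 × 2 = 0.46.
The CYP2C8 pathway (12% of clearance) drops to 0.14× activity: 0.12 × 0.14 = 0.0168.
The CYP2E1 pathway (26% of clearance) increases to 6× activity: 0.26 × 6 = 1.56.
The remaining 39% of clearance is unaffected.
Relative clearance = 0.46 + 0.0168 + 1.56 + 0.39 = 2.4268.
Net AUC ratio = 1 / 2.4268 = 0.412.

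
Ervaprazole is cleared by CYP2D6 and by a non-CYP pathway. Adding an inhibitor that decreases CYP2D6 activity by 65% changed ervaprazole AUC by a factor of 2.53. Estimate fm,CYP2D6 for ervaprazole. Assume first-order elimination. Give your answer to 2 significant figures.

Call the CYP2D6 fraction fm. After the interaction, CL_new/CL_old = fm × 0.35 + (1 − fm).
AUC ratio = 1 / (new CL fraction), so new CL fraction = 1 / 2.53 = 0.3953.
fm × 0.35 + 1 − fm = 0.3953  ⇒  fm × (0.35 − 1) = −0.6047  ⇒  fm = 0.93.

0.93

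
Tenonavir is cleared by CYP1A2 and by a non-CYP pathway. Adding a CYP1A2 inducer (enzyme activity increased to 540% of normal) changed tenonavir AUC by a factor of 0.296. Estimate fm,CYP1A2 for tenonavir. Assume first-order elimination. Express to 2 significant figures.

CL'/CL = 1 / 0.296 = 3.378
5.4·fm + (1 − fm) = 3.378
fm = (3.378 − 1) / (5.4 − 1) = 0.54

0.54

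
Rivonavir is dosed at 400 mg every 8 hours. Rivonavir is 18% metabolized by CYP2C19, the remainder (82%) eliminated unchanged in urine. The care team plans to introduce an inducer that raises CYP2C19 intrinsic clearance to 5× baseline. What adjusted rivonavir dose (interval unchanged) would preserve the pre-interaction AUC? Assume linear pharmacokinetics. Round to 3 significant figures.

The CYP2C19 pathway (18% of clearance) rises to 5× activity: 0.18 × 5 = 0.9.
The remaining 82% of clearance is unaffected.
CL_new/CL_old = 0.9 + 0.82 = 1.72.
Exposure is unchanged when dose changes in proportion to clearance. New dose = 400 mg × 1.72 = 688 mg.

688 mg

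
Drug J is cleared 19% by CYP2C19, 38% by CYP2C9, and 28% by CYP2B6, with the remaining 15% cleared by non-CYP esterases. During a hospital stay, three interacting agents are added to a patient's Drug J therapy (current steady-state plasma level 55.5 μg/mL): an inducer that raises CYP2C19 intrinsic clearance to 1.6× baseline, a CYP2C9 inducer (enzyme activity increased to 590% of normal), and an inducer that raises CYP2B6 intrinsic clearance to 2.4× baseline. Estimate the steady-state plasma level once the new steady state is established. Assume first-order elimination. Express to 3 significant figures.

CYP2C19: 0.19 × 1.6 = 0.304
CYP2C9: 0.38 × 5.9 = 2.242
CYP2B6: 0.28 × 2.4 = 0.672
Other: 0.15 (unchanged)
CL_new/CL_old = 0.304 + 2.242 + 0.672 + 0.15 = 3.368.
New steady-state plasma level = 55.5 / 3.368 = 16.5 μg/mL (concentration scales inversely with clearance).

16.5 μg/mL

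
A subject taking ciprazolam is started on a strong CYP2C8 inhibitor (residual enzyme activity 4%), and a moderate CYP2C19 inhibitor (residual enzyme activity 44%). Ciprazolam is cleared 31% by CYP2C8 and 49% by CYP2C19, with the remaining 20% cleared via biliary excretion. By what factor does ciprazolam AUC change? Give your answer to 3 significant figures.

The CYP2C8 pathway (31% of clearance) drops to 0.04× activity: 0.31 × 0.04 = 0.0124.
The CYP2C19 pathway (49% of clearance) drops to 0.44× activity: 0.49 × 0.44 = 0.2156.
Non-CYP routes (20%) are unchanged.
CL_new/CL_old = 0.0124 + 0.2156 + 0.2 = 0.428.
Because AUC varies inversely with clearance, the combined effect is 1 / 0.428 = 2.34.

2.34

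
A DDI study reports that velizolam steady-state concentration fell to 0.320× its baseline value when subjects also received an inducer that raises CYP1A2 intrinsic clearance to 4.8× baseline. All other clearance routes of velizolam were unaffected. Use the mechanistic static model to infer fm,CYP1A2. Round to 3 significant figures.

0.559

CL'/CL = 1 / 0.320 = 3.125
4.8·fm + (1 − fm) = 3.125
fm = (3.125 − 1) / (4.8 − 1) = 0.559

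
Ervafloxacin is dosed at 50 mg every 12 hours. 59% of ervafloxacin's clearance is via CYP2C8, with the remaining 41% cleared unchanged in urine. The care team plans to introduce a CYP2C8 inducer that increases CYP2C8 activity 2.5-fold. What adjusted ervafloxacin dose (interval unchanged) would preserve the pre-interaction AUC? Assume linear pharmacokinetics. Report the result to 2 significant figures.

The CYP2C8 pathway (59% of clearance) increases to 2.5× activity: 0.59 × 2.5 = 1.475.
The remaining 41% of clearance is unaffected.
Relative clearance = 1.475 + 0.41 = 1.885.
Css,avg = (dose rate)/CL, so holding Css fixed requires dose ∝ CL: 50 × 1.885 = 94 mg.

94 mg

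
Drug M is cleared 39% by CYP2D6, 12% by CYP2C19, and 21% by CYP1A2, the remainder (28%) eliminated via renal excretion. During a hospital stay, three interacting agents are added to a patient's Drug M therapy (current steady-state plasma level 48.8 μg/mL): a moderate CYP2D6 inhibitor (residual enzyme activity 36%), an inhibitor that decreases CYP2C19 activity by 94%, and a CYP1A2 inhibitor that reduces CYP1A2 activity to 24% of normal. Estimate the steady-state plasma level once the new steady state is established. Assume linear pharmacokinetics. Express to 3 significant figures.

The CYP2D6 pathway (39% of clearance) is reduced to 0.36× activity: 0.39 × 0.36 = 0.1404.
The CYP2C19 pathway (12% of clearance) is reduced to 0.06× activity: 0.12 × 0.06 = 0.0072.
The CYP1A2 pathway (21% of clearance) drops to 0.24× activity: 0.21 × 0.24 = 0.0504.
The remaining 28% of clearance is unaffected.
CL_new/CL_old = 0.1404 + 0.0072 + 0.0504 + 0.28 = 0.478.
New steady-state plasma level = 48.8 / 0.478 = 102 μg/mL (concentration scales inversely with clearance).

102 μg/mL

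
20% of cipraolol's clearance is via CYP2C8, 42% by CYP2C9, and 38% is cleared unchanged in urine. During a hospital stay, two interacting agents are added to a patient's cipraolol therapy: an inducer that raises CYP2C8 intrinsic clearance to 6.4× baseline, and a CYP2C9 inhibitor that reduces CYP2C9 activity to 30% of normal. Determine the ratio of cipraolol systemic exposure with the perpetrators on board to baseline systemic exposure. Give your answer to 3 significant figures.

CYP2C8: 0.2 × 6.4 = 1.28
CYP2C9: 0.42 × 0.3 = 0.126
Other: 0.38 (unchanged)
Relative clearance = 1.28 + 0.126 + 0.38 = 1.786.
Systemic exposure ∝ 1/CL: fold-change = 1 / 1.786 = 0.560.

0.560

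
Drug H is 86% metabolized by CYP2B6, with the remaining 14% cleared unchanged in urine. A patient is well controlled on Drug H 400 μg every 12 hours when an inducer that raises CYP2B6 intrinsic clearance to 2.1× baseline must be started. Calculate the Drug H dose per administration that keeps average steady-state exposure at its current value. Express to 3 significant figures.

CYP2B6: 0.86 × 2.1 = 1.806
Other: 0.14 (unchanged)
Relative clearance = 1.806 + 0.14 = 1.946.
Exposure is unchanged when dose changes in proportion to clearance. New dose = 400 μg × 1.946 = 778 μg.

778 μg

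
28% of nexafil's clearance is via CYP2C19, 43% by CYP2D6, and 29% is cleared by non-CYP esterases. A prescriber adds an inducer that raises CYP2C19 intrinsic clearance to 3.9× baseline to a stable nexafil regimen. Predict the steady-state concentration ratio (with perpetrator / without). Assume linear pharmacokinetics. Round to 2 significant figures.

0.55

CYP2C19: 0.28 × 3.9 = 1.092
CYP2D6: 0.43 (unchanged)
Other: 0.29 (unchanged)
Relative clearance = 1.092 + 0.43 + 0.29 = 1.812.
Steady-state concentration is inversely proportional to clearance, so the fold-change is 1 / 1.812 = 0.55.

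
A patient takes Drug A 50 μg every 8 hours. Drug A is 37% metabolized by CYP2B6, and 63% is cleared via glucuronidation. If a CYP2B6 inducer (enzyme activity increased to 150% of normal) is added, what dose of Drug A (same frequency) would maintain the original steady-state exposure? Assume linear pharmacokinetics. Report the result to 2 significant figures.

The CYP2B6 pathway (37% of clearance) is boosted to 1.5× activity: 0.37 × 1.5 = 0.555.
The remaining 63% of clearance is unaffected.
CL_new/CL_old = 0.555 + 0.63 = 1.185.
Css,avg = (dose rate)/CL, so holding Css fixed requires dose ∝ CL: 50 × 1.185 = 59 μg.

59 μg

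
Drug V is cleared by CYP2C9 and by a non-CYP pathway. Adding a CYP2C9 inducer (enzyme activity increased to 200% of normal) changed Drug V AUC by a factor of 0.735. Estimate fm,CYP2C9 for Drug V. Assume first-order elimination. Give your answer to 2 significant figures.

CL'/CL = 1 / 0.735 = 1.361
2·fm + (1 − fm) = 1.361
fm = (1.361 − 1) / (2 − 1) = 0.36

0.36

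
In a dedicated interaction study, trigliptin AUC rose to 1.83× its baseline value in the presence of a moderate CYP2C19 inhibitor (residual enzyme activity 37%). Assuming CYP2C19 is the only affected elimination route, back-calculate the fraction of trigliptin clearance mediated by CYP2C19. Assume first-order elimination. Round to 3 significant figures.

CL'/CL = 1 / 1.83 = 0.5464
0.37·fm + (1 − fm) = 0.5464
fm = (0.5464 − 1) / (0.37 − 1) = 0.720

0.720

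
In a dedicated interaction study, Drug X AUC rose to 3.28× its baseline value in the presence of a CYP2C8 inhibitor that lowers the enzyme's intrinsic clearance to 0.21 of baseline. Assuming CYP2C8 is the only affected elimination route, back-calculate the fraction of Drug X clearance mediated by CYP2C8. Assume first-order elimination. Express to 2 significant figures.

0.88

Call the CYP2C8 fraction fm. After the interaction, CL_new/CL_old = fm × 0.21 + (1 − fm).
AUC ratio = 1 / (new CL fraction), so new CL fraction = 1 / 3.28 = 0.3049.
fm × 0.21 + 1 − fm = 0.3049  ⇒  fm × (0.21 − 1) = −0.6951  ⇒  fm = 0.88.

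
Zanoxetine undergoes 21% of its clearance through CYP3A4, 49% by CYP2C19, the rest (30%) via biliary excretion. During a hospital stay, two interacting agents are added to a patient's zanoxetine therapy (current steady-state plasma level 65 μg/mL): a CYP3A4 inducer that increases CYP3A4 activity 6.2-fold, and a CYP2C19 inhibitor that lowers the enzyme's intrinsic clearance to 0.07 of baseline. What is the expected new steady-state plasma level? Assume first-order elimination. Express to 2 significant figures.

The CYP3A4 pathway (21% of clearance) rises to 6.2× activity: 0.21 × 6.2 = 1.302.
The CYP2C19 pathway (49% of clearance) is reduced to 0.07× activity: 0.49 × 0.07 = 0.0343.
Non-CYP routes (30%) are unchanged.
Relative clearance = 1.302 + 0.0343 + 0.3 = 1.6363.
Steady-state plasma level ∝ 1/CL: new value = 65 / 1.6363 = 40 μg/mL.

40 μg/mL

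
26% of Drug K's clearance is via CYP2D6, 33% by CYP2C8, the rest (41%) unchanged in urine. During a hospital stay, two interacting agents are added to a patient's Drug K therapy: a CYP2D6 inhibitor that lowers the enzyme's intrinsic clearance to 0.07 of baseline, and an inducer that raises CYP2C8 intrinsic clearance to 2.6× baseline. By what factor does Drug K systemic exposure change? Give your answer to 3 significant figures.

CYP2D6: 0.26 × 0.07 = 0.0182
CYP2C8: 0.33 × 2.6 = 0.858
Other: 0.41 (unchanged)
New clearance relative to baseline: 0.0182 + 0.858 + 0.41 = 1.2862.
Net systemic exposure ratio = 1 / 1.2862 = 0.777.

0.777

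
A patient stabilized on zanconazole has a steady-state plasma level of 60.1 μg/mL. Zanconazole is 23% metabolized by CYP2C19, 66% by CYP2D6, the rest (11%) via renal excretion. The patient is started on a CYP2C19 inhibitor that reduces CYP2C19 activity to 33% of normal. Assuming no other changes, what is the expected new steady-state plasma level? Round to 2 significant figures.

71 μg/mL

The CYP2C19 pathway (23% of clearance) falls to 0.33× activity: 0.23 × 0.33 = 0.0759.
CYP2D6 (66%) and the residual 11% are unaffected.
CL_new/CL_old = 0.0759 + 0.66 + 0.11 = 0.8459.
With dosing unchanged, steady-state plasma level scales as 1/CL: 60.1 / 0.8459 = 71 μg/mL.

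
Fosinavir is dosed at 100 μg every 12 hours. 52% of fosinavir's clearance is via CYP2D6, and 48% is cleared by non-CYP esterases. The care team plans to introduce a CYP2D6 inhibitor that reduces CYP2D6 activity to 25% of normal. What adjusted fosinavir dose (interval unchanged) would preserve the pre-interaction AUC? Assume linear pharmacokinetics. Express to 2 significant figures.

61 μg

The CYP2D6 pathway (52% of clearance) drops to 0.25× activity: 0.52 × 0.25 = 0.13.
Non-CYP routes (48%) are unchanged.
Relative clearance = 0.13 + 0.48 = 0.61.
Css,avg = (dose rate)/CL, so holding Css fixed requires dose ∝ CL: 100 × 0.61 = 61 μg.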